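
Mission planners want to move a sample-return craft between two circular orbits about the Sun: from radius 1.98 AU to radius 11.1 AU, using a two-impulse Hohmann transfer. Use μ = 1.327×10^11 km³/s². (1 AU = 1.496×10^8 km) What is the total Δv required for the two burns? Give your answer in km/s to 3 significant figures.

In km: r₁ = 1.98 × 1.496×10^8 = 2.96208×10^8 km; r₂ = 11.1 × 1.496×10^8 = 1.66056×10^9 km.
The Hohmann ellipse has a_t = (r₁ + r₂)/2 = 9.78384×10^8 km.
At r₁ the circular-orbit speed is v₁ = √(μ/r₁) = 21.166 km/s.
On the transfer ellipse at r₁, vis-viva equation gives v_p = √[μ(2/r₁ − 1/a_t)] = 27.575 km/s.
First burn Δv₁ = |v_p − v₁| = 6.409 km/s.
At r₂, v₂ = √(μ/r₂) = 8.9394 km/s.
Transfer-orbit speed at r₂: v_a = √[μ(2/r₂ − 1/a_t)] = 4.9187 km/s.
Second burn Δv₂ = |v₂ − v_a| = 4.021 km/s.
Δv = Δv₁ + Δv₂ = 6.409 + 4.021 = 10.43 km/s.

Δv = 10.4 km/s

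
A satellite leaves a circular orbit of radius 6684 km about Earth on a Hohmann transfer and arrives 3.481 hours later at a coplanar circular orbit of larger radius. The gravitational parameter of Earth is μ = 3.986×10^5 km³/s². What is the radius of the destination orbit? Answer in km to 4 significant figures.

Transfer time t = 3.481 hours = 12531.6 s, and t = π√(a_t³/μ).
So a_t = (μ t²/π²)^(1/3) = (3.986×10^5 × (12531.6)² / π²)^(1/3) = 18510 km.
Since a_t = (r₁ + r₂)/2, r₂ = 2a_t − r₁ = 2×18510 − 6684 = 30336 km.

r₂ = 30340 km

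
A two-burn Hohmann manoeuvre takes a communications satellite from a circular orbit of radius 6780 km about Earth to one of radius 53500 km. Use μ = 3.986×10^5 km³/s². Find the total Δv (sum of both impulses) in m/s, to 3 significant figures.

Δv = 3980 m/s

The Hohmann ellipse has a_t = (r₁ + r₂)/2 = 30140 km.
At r₁ the circular-orbit speed is v₁ = √(μ/r₁) = 7.66750 km/s.
Transfer-orbit speed at r₁ (v² = μ(2/r − 1/a)): v_p = √[μ(2/r₁ − 1/a_t)] = 10.2155 km/s.
First burn Δv₁ = |v_p − v₁| = 2.548 km/s.
Circular speed at r₂: v₂ = √(μ/r₂) = 2.730 km/s.
Transfer-orbit speed at r₂: v_a = √[μ(2/r₂ − 1/a_t)] = 1.295 km/s.
Second burn Δv₂ = |v₂ − v_a| = 1.435 km/s.
Total Δv = Δv₁ + Δv₂ = 3.983 km/s.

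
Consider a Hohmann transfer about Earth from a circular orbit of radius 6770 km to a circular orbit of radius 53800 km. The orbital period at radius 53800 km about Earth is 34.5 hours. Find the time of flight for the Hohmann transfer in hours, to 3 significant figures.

From Kepler's third law T² = 4π²r³/μ at r = 53800 km, T = 34.5 hours = 34.5 × 3600 s = 1.242×10^5 s: μ = 4π²r³/T² = 3.98532×10^5 km³/s².
The Hohmann ellipse has a_t = (r₁ + r₂)/2 = 30285 km.
Transfer time t = π√(a_t³/μ) = π√((30285)³ / 3.98532×10^5) = 26230 s.
Converting: 26230 s ÷ 3600 s/hour = 7.29 hours.

t = 7.29 hours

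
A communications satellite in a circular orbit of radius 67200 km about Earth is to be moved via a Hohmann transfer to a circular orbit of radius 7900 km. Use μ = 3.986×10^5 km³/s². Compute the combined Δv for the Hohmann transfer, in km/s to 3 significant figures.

Transfer-ellipse semi-major axis a_t = (r₁ + r₂)/2 = (67200 + 7900)/2 = 37550 km.
At r₁ the circular-orbit speed is v₁ = √(μ/r₁) = 2.4355 km/s.
Transfer-orbit speed at r₁ (v² = μ(2/r − 1/a)): v_a = √[μ(2/r₁ − 1/a_t)] = 1.1171 km/s.
First burn Δv₁ = |v_a − v₁| = 1.3184 km/s.
Circular speed at r₂: v₂ = √(μ/r₂) = 7.1032 km/s.
Transfer-orbit speed at r₂: v_p = √[μ(2/r₂ − 1/a_t)] = 9.5024 km/s.
Second burn Δv₂ = |v₂ − v_p| = 2.3992 km/s.
Δv = Δv₁ + Δv₂ = 1.3184 + 2.3992 = 3.718 km/s.

Δv = 3.72 km/s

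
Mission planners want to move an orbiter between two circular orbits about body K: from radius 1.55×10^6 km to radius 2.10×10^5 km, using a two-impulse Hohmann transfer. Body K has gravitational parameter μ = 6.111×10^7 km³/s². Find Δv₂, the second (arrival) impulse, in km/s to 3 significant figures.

Δv₂ = 5.58 km/s

Semi-major axis of the transfer orbit: a_t = (1.550×10^6 + 2.100×10^5)/2 = 8.800×10^5 km.
Circular speed at r = 2.100×10^5 km: v_c = √(μ/r) = 17.059 km/s.
Transfer-orbit speed at the same r (vis-viva, a = a_t): v_t = √[μ(2/r − 1/a_t)] = 22.640 km/s.
Δv₂ = |v_t − v_c| = |22.640 − 17.059| = 5.581 km/s.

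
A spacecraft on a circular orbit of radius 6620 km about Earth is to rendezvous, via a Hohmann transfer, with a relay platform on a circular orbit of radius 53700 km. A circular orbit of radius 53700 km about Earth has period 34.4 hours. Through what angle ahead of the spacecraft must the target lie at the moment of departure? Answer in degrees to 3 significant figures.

φ = 104°

From Kepler's third law T² = 4π²r³/μ at r = 53700 km, T = 34.4 hours = 34.4 × 3600 s = 1.2384×10^5 s: μ = 4π²r³/T² = 3.98621×10^5 km³/s².
Semi-major axis of the transfer orbit: a_t = (6620 + 53700)/2 = 30160 km.
Transfer time t = π√(a_t³/μ) = 26060 s.
The target's mean motion on its circular orbit is ω₂ = √(μ/r₂³) = 5.074×10^-5 rad/s.
Angle swept by the target during transfer: ω₂·t = 1.3223 rad = 75.76°.
Arrival is 180° from departure on the ellipse, so φ = 180° − 75.76° = 104°.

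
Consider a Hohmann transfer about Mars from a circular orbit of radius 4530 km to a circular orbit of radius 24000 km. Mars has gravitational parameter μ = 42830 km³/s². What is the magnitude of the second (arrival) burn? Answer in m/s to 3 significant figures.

The Hohmann ellipse has a_t = (r₁ + r₂)/2 = 14265 km.
Circular speed at r = 24000 km: v_c = √(μ/r) = 1.3359 km/s.
Vis-viva on the transfer ellipse at r = 24000 km gives v_t = √[μ(2/r − 1/a_t)] = 0.75280 km/s.
Δv₂ = |v_t − v_c| = |0.75280 − 1.3359| = 0.5831 km/s.

Δv₂ = 583 m/s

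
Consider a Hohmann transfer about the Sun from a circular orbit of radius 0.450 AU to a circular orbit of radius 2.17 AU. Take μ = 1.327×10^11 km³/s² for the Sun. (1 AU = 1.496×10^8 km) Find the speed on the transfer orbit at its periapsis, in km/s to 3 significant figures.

In km: r₁ = 0.450 × 1.496×10^8 = 6.732×10^7 km; r₂ = 2.17 × 1.496×10^8 = 3.24632×10^8 km.
The Hohmann ellipse has a_t = (r₁ + r₂)/2 = 1.95976×10^8 km.
The periapsis of the transfer ellipse is at r = 6.732×10^7 km.
Applying v² = μ(2/r − 1/a_t): v = 57.14 km/s.

v = 57.1 km/s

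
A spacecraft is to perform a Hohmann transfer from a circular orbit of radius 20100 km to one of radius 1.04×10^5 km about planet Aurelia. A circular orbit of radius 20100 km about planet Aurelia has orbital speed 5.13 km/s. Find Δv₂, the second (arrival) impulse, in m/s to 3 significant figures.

Δv₂ = 972 m/s

From the circular-orbit relation v² = μ/r at r = 20100 km: μ = v²r = (5.13)² × 20100 = 5.28970×10^5 km³/s².
Transfer-ellipse semi-major axis a_t = (r₁ + r₂)/2 = (20100 + 1.040×10^5)/2 = 62050 km.
On the circular orbit at r = 1.040×10^5 km, v_c = √(μ/r) = 2.2553 km/s.
Transfer-orbit speed at the same r (vis-viva, a = a_t): v_t = √[μ(2/r − 1/a_t)] = 1.2836 km/s.
Δv₂ = |v_t − v_c| = |1.2836 − 2.2553| = 0.9717 km/s.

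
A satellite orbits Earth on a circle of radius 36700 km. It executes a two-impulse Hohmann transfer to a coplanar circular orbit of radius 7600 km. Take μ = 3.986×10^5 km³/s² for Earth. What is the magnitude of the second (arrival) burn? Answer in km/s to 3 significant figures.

The Hohmann ellipse has a_t = (r₁ + r₂)/2 = 22150 km.
On the circular orbit at r = 7600 km, v_c = √(μ/r) = 7.242 km/s.
Vis-viva on the transfer ellipse at r = 7600 km gives v_t = √[μ(2/r − 1/a_t)] = 9.322 km/s.
Δv₂ = |v_t − v_c| = |9.322 − 7.242| = 2.080 km/s.

Δv₂ = 2.08 km/s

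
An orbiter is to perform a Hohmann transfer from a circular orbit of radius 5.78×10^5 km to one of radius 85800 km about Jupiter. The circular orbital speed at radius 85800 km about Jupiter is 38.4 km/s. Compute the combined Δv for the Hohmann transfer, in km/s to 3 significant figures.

Δv = 19.5 km/s

From the circular-orbit relation v² = μ/r at r = 85800 km: μ = v²r = (38.4)² × 85800 = 1.26517×10^8 km³/s².
The Hohmann ellipse has a_t = (r₁ + r₂)/2 = 3.319×10^5 km.
At r₁ the circular-orbit speed is v₁ = √(μ/r₁) = 14.7949 km/s.
On the transfer ellipse at r₁, v² = μ(2/r − 1/a) gives v_a = √[μ(2/r₁ − 1/a_t)] = 7.52231 km/s.
First burn Δv₁ = |v_a − v₁| = 7.2726 km/s.
At r₂, v₂ = √(μ/r₂) = 38.400 km/s.
Transfer-orbit speed at r₂: v_p = √[μ(2/r₂ − 1/a_t)] = 50.675 km/s.
Second burn Δv₂ = |v₂ − v_p| = 12.275 km/s.
Total Δv = Δv₁ + Δv₂ = 19.55 km/s.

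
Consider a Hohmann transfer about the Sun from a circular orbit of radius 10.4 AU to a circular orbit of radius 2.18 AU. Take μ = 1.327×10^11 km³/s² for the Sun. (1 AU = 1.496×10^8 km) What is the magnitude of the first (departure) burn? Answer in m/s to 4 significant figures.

Δv₁ = 3798 m/s

In km: r₁ = 10.4 × 1.496×10^8 = 1.55584×10^9 km; r₂ = 2.18 × 1.496×10^8 = 3.26128×10^8 km.
The Hohmann ellipse has a_t = (r₁ + r₂)/2 = 9.40984×10^8 km.
On the circular orbit at r = 1.55584×10^9 km, v_c = √(μ/r) = 9.235 km/s.
Vis-viva on the transfer ellipse at r = 1.55584×10^9 km gives v_t = √[μ(2/r − 1/a_t)] = 5.437 km/s.
Δv₁ = |v_t − v_c| = |5.437 − 9.235| = 3.798 km/s.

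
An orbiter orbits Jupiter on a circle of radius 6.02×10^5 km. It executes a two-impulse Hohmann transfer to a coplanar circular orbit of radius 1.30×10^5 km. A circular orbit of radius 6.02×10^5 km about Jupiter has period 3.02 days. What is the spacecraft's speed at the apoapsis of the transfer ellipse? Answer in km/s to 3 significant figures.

v = 8.64 km/s

From Kepler's third law T² = 4π²r³/μ at r = 6.02×10^5 km, T = 3.02 days = 3.02 × 86400 s = 2.60928×10^5 s: μ = 4π²r³/T² = 1.26505×10^8 km³/s².
Semi-major axis of the transfer orbit: a_t = (6.020×10^5 + 1.300×10^5)/2 = 3.660×10^5 km.
At apoapsis, r = 6.020×10^5 km.
Vis-viva: v = √[μ(2/r − 1/a_t)] = √[1.26505×10^8 × (2/6.020×10^5 − 1/3.660×10^5)] = 8.639 km/s.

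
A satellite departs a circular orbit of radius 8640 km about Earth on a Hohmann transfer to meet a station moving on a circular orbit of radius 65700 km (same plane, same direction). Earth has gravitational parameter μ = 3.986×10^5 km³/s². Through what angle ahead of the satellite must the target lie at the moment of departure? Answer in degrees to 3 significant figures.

φ = 103°

Transfer-ellipse semi-major axis a_t = (r₁ + r₂)/2 = (8640 + 65700)/2 = 37170 km.
Transfer time t = π√(a_t³/μ) = 35660 s.
Target angular speed ω₂ = √(μ/r₂³) = 3.749×10^-5 rad/s.
Angle swept by the target during transfer: ω₂·t = 1.337 rad = 76.60°.
The satellite traverses 180° on the transfer ellipse, so the target must lead by 180° − 76.60° = 103°.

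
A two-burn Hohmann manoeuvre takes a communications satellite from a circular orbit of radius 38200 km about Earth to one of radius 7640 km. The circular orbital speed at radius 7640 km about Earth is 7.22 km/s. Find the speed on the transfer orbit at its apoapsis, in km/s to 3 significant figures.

From the circular-orbit relation v² = μ/r at r = 7640 km: μ = v²r = (7.22)² × 7640 = 3.98261×10^5 km³/s².
The Hohmann ellipse has a_t = (r₁ + r₂)/2 = 22920 km.
At apoapsis, r = 38200 km.
Applying v² = μ(2/r − 1/a_t): v = 1.864 km/s.

v = 1.86 km/s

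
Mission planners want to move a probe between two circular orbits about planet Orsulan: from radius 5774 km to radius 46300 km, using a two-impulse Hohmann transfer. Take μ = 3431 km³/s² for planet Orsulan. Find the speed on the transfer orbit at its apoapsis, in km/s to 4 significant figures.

v = 0.1282 km/s

Transfer-ellipse semi-major axis a_t = (r₁ + r₂)/2 = (5774 + 46300)/2 = 26037 km.
The apoapsis of the transfer ellipse is at r = 46300 km.
Vis-viva: v = √[μ(2/r − 1/a_t)] = √[3431 × (2/46300 − 1/26037)] = 0.1282 km/s.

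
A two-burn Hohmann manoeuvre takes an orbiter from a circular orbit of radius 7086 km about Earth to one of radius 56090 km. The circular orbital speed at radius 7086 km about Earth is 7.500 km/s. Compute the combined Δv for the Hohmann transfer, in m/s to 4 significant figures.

From the circular-orbit relation v² = μ/r at r = 7086 km: μ = v²r = (7.500)² × 7086 = 3.98588×10^5 km³/s².
The Hohmann ellipse has a_t = (r₁ + r₂)/2 = 31588 km.
Circular speed at r₁: v₁ = √(μ/r₁) = √(3.98588×10^5/7086) = 7.500 km/s.
Transfer-orbit speed at r₁ (vis-viva): v_p = √[μ(2/r₁ − 1/a_t)] = 9.994 km/s.
First burn Δv₁ = |v_p − v₁| = 2.494 km/s.
Circular speed at r₂: v₂ = √(μ/r₂) = 2.666 km/s.
Transfer-orbit speed at r₂: v_a = √[μ(2/r₂ − 1/a_t)] = 1.263 km/s.
Second burn Δv₂ = |v₂ − v_a| = 1.403 km/s.
Total Δv = Δv₁ + Δv₂ = 3.897 km/s.

Δv = 3897 m/s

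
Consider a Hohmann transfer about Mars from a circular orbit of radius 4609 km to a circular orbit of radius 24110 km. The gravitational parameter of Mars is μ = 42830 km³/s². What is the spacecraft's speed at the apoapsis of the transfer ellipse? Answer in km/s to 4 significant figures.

The Hohmann ellipse has a_t = (r₁ + r₂)/2 = 14359.5 km.
The apoapsis of the transfer ellipse is at r = 24110 km.
From the vis-viva equation, v = √[μ(2/r − 1/a_t)] = 0.7551 km/s.

v = 0.7551 km/s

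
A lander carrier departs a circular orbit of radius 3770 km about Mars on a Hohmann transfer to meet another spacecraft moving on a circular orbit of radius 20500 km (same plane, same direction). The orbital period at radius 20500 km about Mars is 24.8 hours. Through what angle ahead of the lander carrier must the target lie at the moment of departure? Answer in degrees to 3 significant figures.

φ = 98.0°

From Kepler's third law T² = 4π²r³/μ at r = 20500 km, T = 24.8 hours = 24.8 × 3600 s = 89280 s: μ = 4π²r³/T² = 42669.0 km³/s².
The Hohmann ellipse has a_t = (r₁ + r₂)/2 = 12135 km.
The half-period of the transfer ellipse is t = π√(a_t³/μ) = 20330 s.
Target angular speed ω₂ = √(μ/r₂³) = 7.038×10^-5 rad/s.
Angle swept by the target during transfer: ω₂·t = 1.4308 rad = 81.98°.
Arrival is 180° from departure on the ellipse, so φ = 180° − 81.98° = 98.0°.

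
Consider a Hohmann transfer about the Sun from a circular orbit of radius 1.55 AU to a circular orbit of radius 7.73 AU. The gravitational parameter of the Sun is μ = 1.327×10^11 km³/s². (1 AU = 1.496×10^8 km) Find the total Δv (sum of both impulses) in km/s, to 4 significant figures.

In km: r₁ = 1.55 × 1.496×10^8 = 2.3188×10^8 km; r₂ = 7.73 × 1.496×10^8 = 1.156408×10^9 km.
The Hohmann ellipse has a_t = (r₁ + r₂)/2 = 6.94144×10^8 km.
Circular speed at r₁: v₁ = √(μ/r₁) = √(1.327×10^11/2.3188×10^8) = 23.922 km/s.
Transfer-orbit speed at r₁ (vis-viva): v_p = √[μ(2/r₁ − 1/a_t)] = 30.877 km/s.
First burn Δv₁ = |v_p − v₁| = 6.955 km/s.
At r₂, v₂ = √(μ/r₂) = 10.712 km/s.
Transfer-orbit speed at r₂: v_a = √[μ(2/r₂ − 1/a_t)] = 6.1914 km/s.
Second burn Δv₂ = |v₂ − v_a| = 4.521 km/s.
Δv = Δv₁ + Δv₂ = 6.955 + 4.521 = 11.48 km/s.

Δv = 11.48 km/s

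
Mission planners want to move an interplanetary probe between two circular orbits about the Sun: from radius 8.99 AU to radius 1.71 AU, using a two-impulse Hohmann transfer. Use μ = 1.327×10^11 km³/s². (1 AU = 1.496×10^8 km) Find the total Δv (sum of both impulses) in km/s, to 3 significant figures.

In km: r₁ = 8.99 × 1.496×10^8 = 1.344904×10^9 km; r₂ = 1.71 × 1.496×10^8 = 2.55816×10^8 km.
The Hohmann ellipse has a_t = (r₁ + r₂)/2 = 8.0036×10^8 km.
Circular speed at r₁: v₁ = √(μ/r₁) = √(1.327×10^11/1.344904×10^9) = 9.9332 km/s.
On the transfer ellipse at r₁, vis-viva gives v_a = √[μ(2/r₁ − 1/a_t)] = 5.6158 km/s.
First burn Δv₁ = |v_a − v₁| = 4.3174 km/s.
At r₂, v₂ = √(μ/r₂) = 22.7757 km/s.
Transfer-orbit speed at r₂: v_p = √[μ(2/r₂ − 1/a_t)] = 29.5240 km/s.
Second burn Δv₂ = |v₂ − v_p| = 6.7483 km/s.
Δv = Δv₁ + Δv₂ = 4.3174 + 6.7483 = 11.07 km/s.

Δv = 11.1 km/s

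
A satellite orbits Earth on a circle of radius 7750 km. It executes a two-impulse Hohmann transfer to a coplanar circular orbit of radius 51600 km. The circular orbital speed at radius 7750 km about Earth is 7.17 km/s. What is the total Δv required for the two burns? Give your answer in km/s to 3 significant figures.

Δv = 3.64 km/s

From the circular-orbit relation v² = μ/r at r = 7750 km: μ = v²r = (7.17)² × 7750 = 3.98419×10^5 km³/s².
Semi-major axis of the transfer orbit: a_t = (7750 + 51600)/2 = 29675 km.
Circular speed at r₁: v₁ = √(μ/r₁) = √(3.98419×10^5/7750) = 7.1700 km/s.
On the transfer ellipse at r₁, v² = μ(2/r − 1/a) gives v_p = √[μ(2/r₁ − 1/a_t)] = 9.4547 km/s.
First burn Δv₁ = |v_p − v₁| = 2.2847 km/s.
Circular speed at r₂: v₂ = √(μ/r₂) = 2.7787 km/s.
Transfer-orbit speed at r₂: v_a = √[μ(2/r₂ − 1/a_t)] = 1.4200 km/s.
Second burn Δv₂ = |v₂ − v_a| = 1.3587 km/s.
Total Δv = Δv₁ + Δv₂ = 3.643 km/s.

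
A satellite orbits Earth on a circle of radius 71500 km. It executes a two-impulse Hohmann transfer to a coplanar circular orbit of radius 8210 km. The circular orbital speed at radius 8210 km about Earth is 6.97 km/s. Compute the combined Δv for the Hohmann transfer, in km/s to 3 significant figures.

From the circular-orbit relation v² = μ/r at r = 8210 km: μ = v²r = (6.97)² × 8210 = 3.98849×10^5 km³/s².
The Hohmann ellipse has a_t = (r₁ + r₂)/2 = 39855 km.
Circular speed at r₁: v₁ = √(μ/r₁) = √(3.98849×10^5/71500) = 2.362 km/s.
On the transfer ellipse at r₁, vis-viva gives v_a = √[μ(2/r₁ − 1/a_t)] = 1.072 km/s.
First burn Δv₁ = |v_a − v₁| = 1.290 km/s.
Circular speed at r₂: v₂ = √(μ/r₂) = 6.970 km/s.
Transfer-orbit speed at r₂: v_p = √[μ(2/r₂ − 1/a_t)] = 9.336 km/s.
Second burn Δv₂ = |v₂ − v_p| = 2.366 km/s.
Δv = Δv₁ + Δv₂ = 1.290 + 2.366 = 3.656 km/s.

Δv = 3.66 km/s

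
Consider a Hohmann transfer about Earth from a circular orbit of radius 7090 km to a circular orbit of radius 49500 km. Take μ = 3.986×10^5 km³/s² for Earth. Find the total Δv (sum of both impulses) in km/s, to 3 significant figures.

Δv = 3.84 km/s

Semi-major axis of the transfer orbit: a_t = (7090 + 49500)/2 = 28295 km.
Circular speed at r₁: v₁ = √(μ/r₁) = √(3.986×10^5/7090) = 7.498002 km/s.
On the transfer ellipse at r₁, vis-viva equation gives v_p = √[μ(2/r₁ − 1/a_t)] = 9.917296 km/s.
First burn Δv₁ = |v_p − v₁| = 2.41929 km/s.
At r₂, v₂ = √(μ/r₂) = 2.83770 km/s.
Transfer-orbit speed at r₂: v_a = √[μ(2/r₂ − 1/a_t)] = 1.42048 km/s.
Second burn Δv₂ = |v₂ − v_a| = 1.41722 km/s.
Total Δv = Δv₁ + Δv₂ = 3.837 km/s.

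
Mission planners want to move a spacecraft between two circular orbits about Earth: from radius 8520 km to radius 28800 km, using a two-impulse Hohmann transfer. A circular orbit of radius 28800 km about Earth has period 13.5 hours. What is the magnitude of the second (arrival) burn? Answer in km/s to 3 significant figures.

From Kepler's third law T² = 4π²r³/μ at r = 28800 km, T = 13.5 hours = 13.5 × 3600 s = 48600 s: μ = 4π²r³/T² = 3.99268×10^5 km³/s².
The Hohmann ellipse has a_t = (r₁ + r₂)/2 = 18660 km.
On the circular orbit at r = 28800 km, v_c = √(μ/r) = 3.723 km/s.
Transfer-orbit speed at the same r (vis-viva, a = a_t): v_t = √[μ(2/r − 1/a_t)] = 2.516 km/s.
Δv₂ = |v_t − v_c| = |2.516 − 3.723| = 1.207 km/s.

Δv₂ = 1.21 km/s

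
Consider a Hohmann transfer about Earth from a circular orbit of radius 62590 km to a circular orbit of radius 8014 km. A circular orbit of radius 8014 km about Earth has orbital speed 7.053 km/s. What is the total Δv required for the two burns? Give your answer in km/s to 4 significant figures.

From the circular-orbit relation v² = μ/r at r = 8014 km: μ = v²r = (7.053)² × 8014 = 3.98655×10^5 km³/s².
Transfer-ellipse semi-major axis a_t = (r₁ + r₂)/2 = (62590 + 8014)/2 = 35302 km.
Circular speed at r₁: v₁ = √(μ/r₁) = √(3.98655×10^5/62590) = 2.52375 km/s.
On the transfer ellipse at r₁, vis-viva gives v_a = √[μ(2/r₁ − 1/a_t)] = 1.20246 km/s.
First burn Δv₁ = |v_a − v₁| = 1.3213 km/s.
At r₂, v₂ = √(μ/r₂) = 7.0530 km/s.
Transfer-orbit speed at r₂: v_p = √[μ(2/r₂ − 1/a_t)] = 9.3913 km/s.
Second burn Δv₂ = |v₂ − v_p| = 2.3383 km/s.
Δv = Δv₁ + Δv₂ = 1.3213 + 2.3383 = 3.660 km/s.

Δv = 3.660 km/s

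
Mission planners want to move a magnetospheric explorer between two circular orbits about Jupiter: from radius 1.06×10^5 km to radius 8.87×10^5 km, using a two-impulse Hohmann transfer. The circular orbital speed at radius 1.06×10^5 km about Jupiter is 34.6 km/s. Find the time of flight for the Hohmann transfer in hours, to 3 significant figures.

t = 27.1 hours

From the circular-orbit relation v² = μ/r at r = 1.06×10^5 km: μ = v²r = (34.6)² × 1.06×10^5 = 1.26899×10^8 km³/s².
Semi-major axis of the transfer orbit: a_t = (1.060×10^5 + 8.870×10^5)/2 = 4.965×10^5 km.
By Kepler's third law the transfer-orbit period is T = 2π√(a_t³/μ), so t = T/2 = 97570 s.
Converting: 97570 s ÷ 3600 s/hour = 27.1 hours.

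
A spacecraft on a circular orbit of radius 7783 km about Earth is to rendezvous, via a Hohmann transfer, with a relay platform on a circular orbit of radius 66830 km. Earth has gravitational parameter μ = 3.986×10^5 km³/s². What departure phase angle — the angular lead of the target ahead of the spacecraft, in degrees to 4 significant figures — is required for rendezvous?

φ = 104.9°

Semi-major axis of the transfer orbit: a_t = (7783 + 66830)/2 = 37306.5 km.
Transfer time t = π√(a_t³/μ) = 35860 s.
Target angular speed ω₂ = √(μ/r₂³) = 3.654×10^-5 rad/s.
Angle swept by the target during transfer: ω₂·t = 1.3103 rad = 75.07°.
Arrival is 180° from departure on the ellipse, so φ = 180° − 75.07° = 104.9°.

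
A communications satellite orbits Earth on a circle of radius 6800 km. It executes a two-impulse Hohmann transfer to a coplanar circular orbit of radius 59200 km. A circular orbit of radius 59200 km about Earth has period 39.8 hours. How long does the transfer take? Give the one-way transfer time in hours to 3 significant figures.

From Kepler's third law T² = 4π²r³/μ at r = 59200 km, T = 39.8 hours = 39.8 × 3600 s = 1.4328×10^5 s: μ = 4π²r³/T² = 3.98982×10^5 km³/s².
Semi-major axis of the transfer orbit: a_t = (6800 + 59200)/2 = 33000 km.
By Kepler's third law the transfer-orbit period is T = 2π√(a_t³/μ), so t = T/2 = 29820 s.
Converting: 29820 s ÷ 3600 s/hour = 8.28 hours.

t = 8.28 hours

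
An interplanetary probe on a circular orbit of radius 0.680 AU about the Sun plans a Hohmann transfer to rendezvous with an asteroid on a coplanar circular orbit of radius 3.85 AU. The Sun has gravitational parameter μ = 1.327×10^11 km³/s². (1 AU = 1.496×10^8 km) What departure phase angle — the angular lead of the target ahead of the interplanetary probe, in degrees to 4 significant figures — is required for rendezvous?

In km: r₁ = 0.680 × 1.496×10^8 = 1.01728×10^8 km; r₂ = 3.85 × 1.496×10^8 = 5.7596×10^8 km.
The Hohmann ellipse has a_t = (r₁ + r₂)/2 = 3.38844×10^8 km.
The half-period of the transfer ellipse is t = π√(a_t³/μ) = 5.3792×10^7 s.
The target's mean motion on its circular orbit is ω₂ = √(μ/r₂³) = 2.6354×10^-8 rad/s.
Angle swept by the target during transfer: ω₂·t = 1.4176 rad = 81.22°.
The interplanetary probe traverses 180° on the transfer ellipse, so the target must lead by 180° − 81.22° = 98.78°.

φ = 98.78°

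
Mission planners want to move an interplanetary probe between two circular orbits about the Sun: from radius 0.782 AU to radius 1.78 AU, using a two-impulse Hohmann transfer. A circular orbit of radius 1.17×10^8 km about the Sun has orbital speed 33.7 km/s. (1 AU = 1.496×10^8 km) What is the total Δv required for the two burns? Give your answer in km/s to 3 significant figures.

Δv = 10.9 km/s

From the circular-orbit relation v² = μ/r at r = 1.17×10^8 km: μ = v²r = (33.7)² × 1.17×10^8 = 1.32876×10^11 km³/s².
In km: r₁ = 0.782 × 1.496×10^8 = 1.169872×10^8 km; r₂ = 1.78 × 1.496×10^8 = 2.66288×10^8 km.
Transfer-ellipse semi-major axis a_t = (r₁ + r₂)/2 = (1.169872×10^8 + 2.66288×10^8)/2 = 1.916376×10^8 km.
Circular speed at r₁: v₁ = √(μ/r₁) = √(1.32876×10^11/1.169872×10^8) = 33.702 km/s.
On the transfer ellipse at r₁, vis-viva gives v_p = √[μ(2/r₁ − 1/a_t)] = 39.727 km/s.
First burn Δv₁ = |v_p − v₁| = 6.025 km/s.
Circular speed at r₂: v₂ = √(μ/r₂) = 22.338 km/s.
Transfer-orbit speed at r₂: v_a = √[μ(2/r₂ − 1/a_t)] = 17.453 km/s.
Second burn Δv₂ = |v₂ − v_a| = 4.885 km/s.
Total Δv = Δv₁ + Δv₂ = 10.91 km/s.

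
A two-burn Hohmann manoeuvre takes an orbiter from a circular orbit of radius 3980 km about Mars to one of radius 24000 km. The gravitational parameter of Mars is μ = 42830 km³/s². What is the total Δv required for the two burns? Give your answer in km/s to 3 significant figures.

Semi-major axis of the transfer orbit: a_t = (3980 + 24000)/2 = 13990 km.
Circular speed at r₁: v₁ = √(μ/r₁) = √(42830/3980) = 3.2804 km/s.
On the transfer ellipse at r₁, vis-viva equation gives v_p = √[μ(2/r₁ − 1/a_t)] = 4.2966 km/s.
First burn Δv₁ = |v_p − v₁| = 1.0162 km/s.
At r₂, v₂ = √(μ/r₂) = 1.335883 km/s.
Transfer-orbit speed at r₂: v_a = √[μ(2/r₂ − 1/a_t)] = 0.7125266 km/s.
Second burn Δv₂ = |v₂ − v_a| = 0.62336 km/s.
Total Δv = Δv₁ + Δv₂ = 1.640 km/s.

Δv = 1.64 km/s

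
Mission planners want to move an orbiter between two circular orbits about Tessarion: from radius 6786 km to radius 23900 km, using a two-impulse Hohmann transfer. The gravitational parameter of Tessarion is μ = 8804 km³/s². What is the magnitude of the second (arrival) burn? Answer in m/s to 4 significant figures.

Transfer-ellipse semi-major axis a_t = (r₁ + r₂)/2 = (6786 + 23900)/2 = 15343 km.
Circular speed at r = 23900 km: v_c = √(μ/r) = 0.6069 km/s.
Transfer-orbit speed at the same r (vis-viva, a = a_t): v_t = √[μ(2/r − 1/a_t)] = 0.4036 km/s.
Δv₂ = |v_t − v_c| = |0.4036 − 0.6069| = 0.2033 km/s.

Δv₂ = 203.3 m/s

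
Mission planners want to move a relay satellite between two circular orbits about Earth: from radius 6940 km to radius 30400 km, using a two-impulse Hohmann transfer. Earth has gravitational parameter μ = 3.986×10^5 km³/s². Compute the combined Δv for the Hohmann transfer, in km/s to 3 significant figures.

Δv = 3.51 km/s

The Hohmann ellipse has a_t = (r₁ + r₂)/2 = 18670 km.
At r₁ the circular-orbit speed is v₁ = √(μ/r₁) = 7.579 km/s.
Transfer-orbit speed at r₁ (vis-viva): v_p = √[μ(2/r₁ − 1/a_t)] = 9.671 km/s.
First burn Δv₁ = |v_p − v₁| = 2.092 km/s.
Circular speed at r₂: v₂ = √(μ/r₂) = 3.621 km/s.
Transfer-orbit speed at r₂: v_a = √[μ(2/r₂ − 1/a_t)] = 2.208 km/s.
Second burn Δv₂ = |v₂ − v_a| = 1.413 km/s.
Total Δv = Δv₁ + Δv₂ = 3.505 km/s.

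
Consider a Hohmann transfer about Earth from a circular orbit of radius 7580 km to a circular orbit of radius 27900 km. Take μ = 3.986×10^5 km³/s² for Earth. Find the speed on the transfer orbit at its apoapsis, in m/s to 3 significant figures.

Transfer-ellipse semi-major axis a_t = (r₁ + r₂)/2 = (7580 + 27900)/2 = 17740 km.
At apoapsis, r = 27900 km.
Applying v² = μ(2/r − 1/a_t): v = 2.471 km/s.

v = 2470 m/s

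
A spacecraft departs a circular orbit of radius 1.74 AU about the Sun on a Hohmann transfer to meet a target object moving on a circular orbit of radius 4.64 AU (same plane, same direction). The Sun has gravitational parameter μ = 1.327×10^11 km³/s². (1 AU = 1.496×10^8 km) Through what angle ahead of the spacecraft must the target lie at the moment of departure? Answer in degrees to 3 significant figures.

φ = 77.4°

In km: r₁ = 1.74 × 1.496×10^8 = 2.60304×10^8 km; r₂ = 4.64 × 1.496×10^8 = 6.94144×10^8 km.
Semi-major axis of the transfer orbit: a_t = (2.60304×10^8 + 6.94144×10^8)/2 = 4.77224×10^8 km.
The half-period of the transfer ellipse is t = π√(a_t³/μ) = 8.991×10^7 s.
Target angular speed ω₂ = √(μ/r₂³) = 1.992×10^-8 rad/s.
Angle swept by the target during transfer: ω₂·t = 1.791 rad = 102.6°.
The spacecraft traverses 180° on the transfer ellipse, so the target must lead by 180° − 102.6° = 77.4°.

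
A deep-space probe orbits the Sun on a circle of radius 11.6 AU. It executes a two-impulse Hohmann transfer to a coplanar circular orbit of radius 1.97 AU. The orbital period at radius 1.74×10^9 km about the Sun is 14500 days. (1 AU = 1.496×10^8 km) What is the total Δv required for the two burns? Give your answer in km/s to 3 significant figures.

From Kepler's third law T² = 4π²r³/μ at r = 1.74×10^9 km, T = 14500 days = 14500 × 86400 s = 1.2528×10^9 s: μ = 4π²r³/T² = 1.32509×10^11 km³/s².
In km: r₁ = 11.6 × 1.496×10^8 = 1.73536×10^9 km; r₂ = 1.97 × 1.496×10^8 = 2.94712×10^8 km.
Transfer-ellipse semi-major axis a_t = (r₁ + r₂)/2 = (1.73536×10^9 + 2.94712×10^8)/2 = 1.015036×10^9 km.
At r₁ the circular-orbit speed is v₁ = √(μ/r₁) = 8.7383 km/s.
On the transfer ellipse at r₁, v² = μ(2/r − 1/a) gives v_a = √[μ(2/r₁ − 1/a_t)] = 4.7085 km/s.
First burn Δv₁ = |v_a − v₁| = 4.030 km/s.
Circular speed at r₂: v₂ = √(μ/r₂) = 21.204 km/s.
Transfer-orbit speed at r₂: v_p = √[μ(2/r₂ − 1/a_t)] = 27.725 km/s.
Second burn Δv₂ = |v₂ − v_p| = 6.521 km/s.
Total Δv = Δv₁ + Δv₂ = 10.55 km/s.

Δv = 10.6 km/s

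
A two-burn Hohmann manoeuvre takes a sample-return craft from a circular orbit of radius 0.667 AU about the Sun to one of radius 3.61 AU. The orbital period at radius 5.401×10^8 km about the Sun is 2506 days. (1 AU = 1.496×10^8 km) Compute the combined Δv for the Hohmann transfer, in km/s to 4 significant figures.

Δv = 17.83 km/s

From Kepler's third law T² = 4π²r³/μ at r = 5.401×10^8 km, T = 2506 days = 2506 × 86400 s = 2.165184×10^8 s: μ = 4π²r³/T² = 1.32676×10^11 km³/s².
In km: r₁ = 0.667 × 1.496×10^8 = 9.97832×10^7 km; r₂ = 3.61 × 1.496×10^8 = 5.40056×10^8 km.
The Hohmann ellipse has a_t = (r₁ + r₂)/2 = 3.199196×10^8 km.
At r₁ the circular-orbit speed is v₁ = √(μ/r₁) = 36.464 km/s.
On the transfer ellipse at r₁, v² = μ(2/r − 1/a) gives v_p = √[μ(2/r₁ − 1/a_t)] = 47.377 km/s.
First burn Δv₁ = |v_p − v₁| = 10.91 km/s.
Circular speed at r₂: v₂ = √(μ/r₂) = 15.674 km/s.
Transfer-orbit speed at r₂: v_a = √[μ(2/r₂ − 1/a_t)] = 8.7536 km/s.
Second burn Δv₂ = |v₂ − v_a| = 6.920 km/s.
Δv = Δv₁ + Δv₂ = 10.91 + 6.920 = 17.83 km/s.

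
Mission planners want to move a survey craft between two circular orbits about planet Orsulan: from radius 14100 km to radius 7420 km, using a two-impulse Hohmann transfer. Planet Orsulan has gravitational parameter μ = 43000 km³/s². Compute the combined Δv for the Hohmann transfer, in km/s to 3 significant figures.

Δv = 0.645 km/s

The Hohmann ellipse has a_t = (r₁ + r₂)/2 = 10760 km.
Circular speed at r₁: v₁ = √(μ/r₁) = √(43000/14100) = 1.746323 km/s.
Transfer-orbit speed at r₁ (vis-viva): v_a = √[μ(2/r₁ − 1/a_t)] = 1.450175 km/s.
First burn Δv₁ = |v_a − v₁| = 0.29615 km/s.
Circular speed at r₂: v₂ = √(μ/r₂) = 2.40731 km/s.
Transfer-orbit speed at r₂: v_p = √[μ(2/r₂ − 1/a_t)] = 2.75572 km/s.
Second burn Δv₂ = |v₂ − v_p| = 0.34841 km/s.
Total Δv = Δv₁ + Δv₂ = 0.6446 km/s.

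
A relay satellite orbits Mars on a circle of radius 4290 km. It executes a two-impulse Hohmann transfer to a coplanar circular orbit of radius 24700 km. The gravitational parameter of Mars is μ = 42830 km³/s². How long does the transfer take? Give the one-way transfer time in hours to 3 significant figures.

Semi-major axis of the transfer orbit: a_t = (4290 + 24700)/2 = 14495 km.
By Kepler's third law the transfer-orbit period is T = 2π√(a_t³/μ), so t = T/2 = 26490 s.
Converting: 26490 s ÷ 3600 s/hour = 7.36 hours.

t = 7.36 hours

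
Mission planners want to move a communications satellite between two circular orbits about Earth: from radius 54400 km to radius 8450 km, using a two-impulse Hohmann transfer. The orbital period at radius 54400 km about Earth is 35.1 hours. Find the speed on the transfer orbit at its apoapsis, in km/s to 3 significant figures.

From Kepler's third law T² = 4π²r³/μ at r = 54400 km, T = 35.1 hours = 35.1 × 3600 s = 1.2636×10^5 s: μ = 4π²r³/T² = 3.98050×10^5 km³/s².
The Hohmann ellipse has a_t = (r₁ + r₂)/2 = 31425 km.
At apoapsis, r = 54400 km.
Vis-viva: v = √[μ(2/r − 1/a_t)] = √[3.98050×10^5 × (2/54400 − 1/31425)] = 1.403 km/s.

v = 1.40 km/s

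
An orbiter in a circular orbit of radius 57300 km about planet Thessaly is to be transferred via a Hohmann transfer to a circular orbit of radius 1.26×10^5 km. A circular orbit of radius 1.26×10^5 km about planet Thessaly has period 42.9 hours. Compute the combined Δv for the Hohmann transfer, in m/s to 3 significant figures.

From Kepler's third law T² = 4π²r³/μ at r = 1.26×10^5 km, T = 42.9 hours = 42.9 × 3600 s = 1.5444×10^5 s: μ = 4π²r³/T² = 3.31094×10^6 km³/s².
Semi-major axis of the transfer orbit: a_t = (57300 + 1.260×10^5)/2 = 91650 km.
Circular speed at r₁: v₁ = √(μ/r₁) = √(3.31094×10^6/57300) = 7.6015 km/s.
Transfer-orbit speed at r₁ (v² = μ(2/r − 1/a)): v_p = √[μ(2/r₁ − 1/a_t)] = 8.9129 km/s.
First burn Δv₁ = |v_p − v₁| = 1.311 km/s.
At r₂, v₂ = √(μ/r₂) = 5.126 km/s.
Transfer-orbit speed at r₂: v_a = √[μ(2/r₂ − 1/a_t)] = 4.053 km/s.
Second burn Δv₂ = |v₂ − v_a| = 1.073 km/s.
Total Δv = Δv₁ + Δv₂ = 2.384 km/s.

Δv = 2380 m/s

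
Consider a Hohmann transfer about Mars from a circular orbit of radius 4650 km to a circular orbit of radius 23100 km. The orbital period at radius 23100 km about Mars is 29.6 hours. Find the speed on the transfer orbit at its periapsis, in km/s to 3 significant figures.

v = 3.92 km/s

From Kepler's third law T² = 4π²r³/μ at r = 23100 km, T = 29.6 hours = 29.6 × 3600 s = 1.0656×10^5 s: μ = 4π²r³/T² = 42855.6 km³/s².
Semi-major axis of the transfer orbit: a_t = (4650 + 23100)/2 = 13875 km.
At periapsis, r = 4650 km.
Vis-viva: v = √[μ(2/r − 1/a_t)] = √[42855.6 × (2/4650 − 1/13875)] = 3.917 km/s.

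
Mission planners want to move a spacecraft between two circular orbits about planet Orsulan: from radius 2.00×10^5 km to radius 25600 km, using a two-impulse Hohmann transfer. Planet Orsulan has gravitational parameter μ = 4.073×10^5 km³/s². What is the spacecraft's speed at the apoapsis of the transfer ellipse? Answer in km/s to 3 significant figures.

v = 0.680 km/s

Semi-major axis of the transfer orbit: a_t = (2.000×10^5 + 25600)/2 = 1.128×10^5 km.
The apoapsis of the transfer ellipse is at r = 2.000×10^5 km.
From the vis-viva equation, v = √[μ(2/r − 1/a_t)] = 0.6798 km/s.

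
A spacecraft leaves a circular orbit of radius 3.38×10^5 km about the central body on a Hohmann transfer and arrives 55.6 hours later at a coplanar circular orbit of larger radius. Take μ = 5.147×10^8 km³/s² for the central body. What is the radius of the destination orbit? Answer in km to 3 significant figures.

r₂ = 2.22×10^6 km

Transfer time t = 55.6 hours = 2.0016×10^5 s, and t = π√(a_t³/μ).
So a_t = (μ t²/π²)^(1/3) = (5.147×10^8 × (2.0016×10^5)² / π²)^(1/3) = 1.2784×10^6 km.
Since a_t = (r₁ + r₂)/2, r₂ = 2a_t − r₁ = 2×1.2784×10^6 − 3.380×10^5 = 2.2188×10^6 km.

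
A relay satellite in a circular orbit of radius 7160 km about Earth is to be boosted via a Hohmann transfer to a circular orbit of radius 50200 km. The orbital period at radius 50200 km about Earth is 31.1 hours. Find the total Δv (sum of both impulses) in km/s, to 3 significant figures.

Δv = 3.82 km/s

From Kepler's third law T² = 4π²r³/μ at r = 50200 km, T = 31.1 hours = 31.1 × 3600 s = 1.1196×10^5 s: μ = 4π²r³/T² = 3.98424×10^5 km³/s².
Semi-major axis of the transfer orbit: a_t = (7160 + 50200)/2 = 28680 km.
Circular speed at r₁: v₁ = √(μ/r₁) = √(3.98424×10^5/7160) = 7.4596 km/s.
Transfer-orbit speed at r₁ (v² = μ(2/r − 1/a)): v_p = √[μ(2/r₁ − 1/a_t)] = 9.8691 km/s.
First burn Δv₁ = |v_p − v₁| = 2.4095 km/s.
Circular speed at r₂: v₂ = √(μ/r₂) = 2.8172 km/s.
Transfer-orbit speed at r₂: v_a = √[μ(2/r₂ − 1/a_t)] = 1.4076 km/s.
Second burn Δv₂ = |v₂ − v_a| = 1.4096 km/s.
Total Δv = Δv₁ + Δv₂ = 3.819 km/s.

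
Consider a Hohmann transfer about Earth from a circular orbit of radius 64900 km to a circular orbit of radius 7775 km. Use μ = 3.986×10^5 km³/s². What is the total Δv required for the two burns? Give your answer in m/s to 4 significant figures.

Transfer-ellipse semi-major axis a_t = (r₁ + r₂)/2 = (64900 + 7775)/2 = 36337.5 km.
At r₁ the circular-orbit speed is v₁ = √(μ/r₁) = 2.478 km/s.
Transfer-orbit speed at r₁ (v² = μ(2/r − 1/a)): v_a = √[μ(2/r₁ − 1/a_t)] = 1.146 km/s.
First burn Δv₁ = |v_a − v₁| = 1.332 km/s.
At r₂, v₂ = √(μ/r₂) = 7.160 km/s.
Transfer-orbit speed at r₂: v_p = √[μ(2/r₂ − 1/a_t)] = 9.569 km/s.
Second burn Δv₂ = |v₂ − v_p| = 2.409 km/s.
Total Δv = Δv₁ + Δv₂ = 3.741 km/s.

Δv = 3741 m/s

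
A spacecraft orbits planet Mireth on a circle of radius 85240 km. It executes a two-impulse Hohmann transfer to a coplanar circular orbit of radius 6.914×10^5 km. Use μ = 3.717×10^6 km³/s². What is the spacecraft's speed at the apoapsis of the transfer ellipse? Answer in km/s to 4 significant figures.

v = 1.086 km/s

The Hohmann ellipse has a_t = (r₁ + r₂)/2 = 3.8832×10^5 km.
At apoapsis, r = 6.914×10^5 km.
From the vis-viva equation, v = √[μ(2/r − 1/a_t)] = 1.086 km/s.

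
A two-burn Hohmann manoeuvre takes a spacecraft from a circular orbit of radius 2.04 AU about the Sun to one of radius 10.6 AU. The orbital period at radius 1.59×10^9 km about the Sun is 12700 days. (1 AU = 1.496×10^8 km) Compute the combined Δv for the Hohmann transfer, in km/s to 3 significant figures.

From Kepler's third law T² = 4π²r³/μ at r = 1.59×10^9 km, T = 12700 days = 12700 × 86400 s = 1.09728×10^9 s: μ = 4π²r³/T² = 1.31800×10^11 km³/s².
In km: r₁ = 2.04 × 1.496×10^8 = 3.05184×10^8 km; r₂ = 10.6 × 1.496×10^8 = 1.58576×10^9 km.
Transfer-ellipse semi-major axis a_t = (r₁ + r₂)/2 = (3.05184×10^8 + 1.58576×10^9)/2 = 9.45472×10^8 km.
At r₁ the circular-orbit speed is v₁ = √(μ/r₁) = 20.782 km/s.
Transfer-orbit speed at r₁ (vis-viva): v_p = √[μ(2/r₁ − 1/a_t)] = 26.914 km/s.
First burn Δv₁ = |v_p − v₁| = 6.132 km/s.
At r₂, v₂ = √(μ/r₂) = 9.117 km/s.
Transfer-orbit speed at r₂: v_a = √[μ(2/r₂ − 1/a_t)] = 5.180 km/s.
Second burn Δv₂ = |v₂ − v_a| = 3.937 km/s.
Δv = Δv₁ + Δv₂ = 6.132 + 3.937 = 10.07 km/s.

Δv = 10.1 km/s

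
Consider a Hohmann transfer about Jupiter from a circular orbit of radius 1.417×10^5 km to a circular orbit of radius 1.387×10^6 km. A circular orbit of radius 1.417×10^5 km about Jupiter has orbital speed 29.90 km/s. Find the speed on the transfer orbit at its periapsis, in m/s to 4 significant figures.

v = 40280 m/s

From the circular-orbit relation v² = μ/r at r = 1.417×10^5 km: μ = v²r = (29.90)² × 1.417×10^5 = 1.26681×10^8 km³/s².
Transfer-ellipse semi-major axis a_t = (r₁ + r₂)/2 = (1.417×10^5 + 1.387×10^6)/2 = 7.6435×10^5 km.
At periapsis, r = 1.417×10^5 km.
Applying v² = μ(2/r − 1/a_t): v = 40.28 km/s.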